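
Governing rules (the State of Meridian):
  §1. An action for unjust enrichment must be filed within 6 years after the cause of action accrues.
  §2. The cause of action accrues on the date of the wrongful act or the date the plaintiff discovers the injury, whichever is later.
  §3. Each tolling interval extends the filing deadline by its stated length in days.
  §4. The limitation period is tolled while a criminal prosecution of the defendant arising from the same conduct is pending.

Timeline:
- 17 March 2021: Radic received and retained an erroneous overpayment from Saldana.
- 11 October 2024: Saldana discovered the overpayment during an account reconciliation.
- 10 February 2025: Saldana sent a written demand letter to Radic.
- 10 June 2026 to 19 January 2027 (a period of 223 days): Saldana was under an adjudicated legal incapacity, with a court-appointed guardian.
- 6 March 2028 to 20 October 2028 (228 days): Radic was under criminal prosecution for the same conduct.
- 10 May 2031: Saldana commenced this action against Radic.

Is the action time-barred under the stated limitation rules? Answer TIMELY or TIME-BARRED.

TIMELY

Because discovery on 11 October 2024 post-dates the 17 March 2021 act, accrual under the later-of rule falls on 11 October 2024.
6 years from 11 October 2024 is 11 October 2030.
Because the pending criminal prosecution ran from 6 March 2028 to 20 October 2028, the deadline is extended by 228 days to 27 May 2031.
Although the plaintiff's incapacity ran from 10 June 2026 to 19 January 2027, the stated rules do not make that a tolling event, so it is disregarded.
Nothing else in the chronology tolls or restarts the period.
Saldana filed on 10 May 2031, before the 27 May 2031 deadline, so the action is timely.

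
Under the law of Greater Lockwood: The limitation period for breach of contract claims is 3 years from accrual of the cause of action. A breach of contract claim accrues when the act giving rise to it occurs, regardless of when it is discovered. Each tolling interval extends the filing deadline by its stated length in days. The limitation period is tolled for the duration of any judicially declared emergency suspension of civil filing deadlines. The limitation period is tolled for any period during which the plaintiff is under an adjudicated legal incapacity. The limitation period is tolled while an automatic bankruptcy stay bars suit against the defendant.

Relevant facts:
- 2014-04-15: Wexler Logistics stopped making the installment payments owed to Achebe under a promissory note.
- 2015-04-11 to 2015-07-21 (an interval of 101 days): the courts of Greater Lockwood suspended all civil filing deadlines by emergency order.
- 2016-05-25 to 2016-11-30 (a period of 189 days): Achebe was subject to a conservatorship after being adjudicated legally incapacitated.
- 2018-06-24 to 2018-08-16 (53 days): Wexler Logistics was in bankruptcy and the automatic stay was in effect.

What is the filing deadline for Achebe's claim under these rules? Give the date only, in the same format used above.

The claim accrued on 2014-04-15, when the wrongful act occurred.
3 years from 2014-04-15 is 2017-04-15.
Because the emergency suspension of filing deadlines ran from 2015-04-11 to 2015-07-21, the deadline is extended by 101 days to 2017-07-25.
The plaintiff's legal incapacity from 2016-05-25 to 2016-11-30 tolled the period for 189 days, extending the deadline to 2018-01-30.
The automatic bankruptcy stay starting 2018-06-24 came too late — the period had run on 2018-01-30 — and so does not extend the deadline.

2018-01-30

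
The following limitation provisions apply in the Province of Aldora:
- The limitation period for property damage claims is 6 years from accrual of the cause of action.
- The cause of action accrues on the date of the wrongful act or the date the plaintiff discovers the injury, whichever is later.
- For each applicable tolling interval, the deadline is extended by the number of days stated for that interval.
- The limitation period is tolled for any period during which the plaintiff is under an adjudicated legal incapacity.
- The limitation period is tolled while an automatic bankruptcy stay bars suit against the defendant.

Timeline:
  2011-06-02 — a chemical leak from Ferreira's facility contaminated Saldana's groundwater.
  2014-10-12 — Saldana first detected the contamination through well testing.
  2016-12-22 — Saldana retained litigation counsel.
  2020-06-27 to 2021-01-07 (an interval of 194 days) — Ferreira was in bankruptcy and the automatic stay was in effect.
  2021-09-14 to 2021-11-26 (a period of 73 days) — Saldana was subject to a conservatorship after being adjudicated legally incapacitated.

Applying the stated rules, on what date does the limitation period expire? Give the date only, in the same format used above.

Taking the later of the act (2011-06-02) and discovery (2014-10-12), the claim accrued on 2014-10-12.
6 years from 2014-10-12 is 2020-10-12.
The period was tolled for 194 days by the automatic bankruptcy stay (2020-06-27 to 2021-01-07), pushing the deadline to 2021-04-24.
The plaintiff's legal incapacity from 2021-09-14 to 2021-11-26 began after the period had already run on 2021-04-24, so it has no tolling effect.
The other events in the timeline have no effect on the limitation period under the stated rules.

2021-04-24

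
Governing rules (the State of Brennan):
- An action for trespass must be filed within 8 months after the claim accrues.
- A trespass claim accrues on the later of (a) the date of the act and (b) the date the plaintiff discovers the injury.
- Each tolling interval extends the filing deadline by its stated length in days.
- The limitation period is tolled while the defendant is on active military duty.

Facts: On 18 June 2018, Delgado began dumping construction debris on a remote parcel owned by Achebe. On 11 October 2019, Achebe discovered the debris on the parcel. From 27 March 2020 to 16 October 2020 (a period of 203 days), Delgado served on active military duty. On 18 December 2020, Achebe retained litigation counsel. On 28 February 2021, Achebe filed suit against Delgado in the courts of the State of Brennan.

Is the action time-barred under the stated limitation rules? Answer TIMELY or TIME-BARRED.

The claim accrued on 11 October 2019 — the later of the 18 June 2018 act and the 11 October 2019 discovery.
The untolled deadline — 8 months after 11 October 2019 — is 11 June 2020.
The period was tolled for 203 days by the defendant's active military service (27 March 2020 to 16 October 2020), pushing the deadline to 31 December 2020.
None of the other events listed affects the running of the period under the stated rules.
The 28 February 2021 filing falls after the 31 December 2020 deadline; the claim is time-barred.

TIME-BARRED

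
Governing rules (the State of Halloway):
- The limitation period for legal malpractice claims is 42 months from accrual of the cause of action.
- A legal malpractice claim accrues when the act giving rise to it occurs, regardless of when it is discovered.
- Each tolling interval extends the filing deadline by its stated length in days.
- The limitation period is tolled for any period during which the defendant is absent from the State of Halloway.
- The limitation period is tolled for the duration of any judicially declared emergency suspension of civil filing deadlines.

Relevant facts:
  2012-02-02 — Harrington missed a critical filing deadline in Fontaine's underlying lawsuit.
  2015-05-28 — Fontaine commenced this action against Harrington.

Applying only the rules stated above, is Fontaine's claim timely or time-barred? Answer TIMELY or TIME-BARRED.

The limitation period began to run on 2012-02-02.
The untolled deadline — 42 months after 2012-02-02 — is 2015-08-02.
Fontaine filed on 2015-05-28, before the 2015-08-02 deadline, so the action is timely.

TIMELY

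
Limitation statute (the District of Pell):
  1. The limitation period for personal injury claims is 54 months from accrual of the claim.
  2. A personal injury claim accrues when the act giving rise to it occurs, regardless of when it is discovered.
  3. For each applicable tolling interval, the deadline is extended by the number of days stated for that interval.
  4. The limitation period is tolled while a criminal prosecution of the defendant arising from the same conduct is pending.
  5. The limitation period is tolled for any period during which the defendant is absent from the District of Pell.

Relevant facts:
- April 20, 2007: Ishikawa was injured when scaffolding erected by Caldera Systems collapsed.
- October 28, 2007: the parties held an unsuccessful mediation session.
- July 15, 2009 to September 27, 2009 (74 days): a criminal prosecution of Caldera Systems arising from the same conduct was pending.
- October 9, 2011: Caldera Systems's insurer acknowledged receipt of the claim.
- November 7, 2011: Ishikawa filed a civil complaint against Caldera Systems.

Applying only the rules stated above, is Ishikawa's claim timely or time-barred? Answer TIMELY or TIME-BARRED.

The limitation period began to run on April 20, 2007.
Adding the 54 months base period to April 20, 2007 gives a deadline of October 20, 2011, before any tolling.
The pending criminal prosecution from July 15, 2009 to September 27, 2009 tolled the period for 74 days, extending the deadline to January 2, 2012.
None of the other events listed affects the running of the period under the stated rules.
The November 7, 2011 filing precedes the January 2, 2012 deadline; the claim is timely.

TIMELY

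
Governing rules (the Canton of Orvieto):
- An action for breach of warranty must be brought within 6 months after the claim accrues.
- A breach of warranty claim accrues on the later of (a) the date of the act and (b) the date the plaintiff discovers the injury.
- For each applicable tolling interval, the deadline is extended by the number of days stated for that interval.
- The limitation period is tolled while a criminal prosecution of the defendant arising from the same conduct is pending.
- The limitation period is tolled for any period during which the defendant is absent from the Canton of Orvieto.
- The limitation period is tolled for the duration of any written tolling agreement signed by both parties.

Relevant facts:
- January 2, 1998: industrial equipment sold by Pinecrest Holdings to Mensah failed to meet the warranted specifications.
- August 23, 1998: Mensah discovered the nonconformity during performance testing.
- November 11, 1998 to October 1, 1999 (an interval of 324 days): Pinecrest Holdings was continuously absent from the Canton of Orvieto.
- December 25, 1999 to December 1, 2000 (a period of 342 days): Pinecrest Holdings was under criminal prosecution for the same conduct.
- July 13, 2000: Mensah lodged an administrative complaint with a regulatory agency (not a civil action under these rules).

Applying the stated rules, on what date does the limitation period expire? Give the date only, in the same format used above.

December 20, 2000

The claim accrued on August 23, 1998 — the later of the January 2, 1998 act and the August 23, 1998 discovery.
Adding the 6 months base period to August 23, 1998 gives a deadline of February 23, 1999, before any tolling.
The period was tolled for 324 days by the defendant's absence from the jurisdiction (November 11, 1998 to October 1, 1999), pushing the deadline to January 13, 2000.
The pending criminal prosecution from December 25, 1999 to December 1, 2000 tolled the period for 342 days, extending the deadline to December 20, 2000.
The other events in the timeline have no effect on the limitation period under the stated rules.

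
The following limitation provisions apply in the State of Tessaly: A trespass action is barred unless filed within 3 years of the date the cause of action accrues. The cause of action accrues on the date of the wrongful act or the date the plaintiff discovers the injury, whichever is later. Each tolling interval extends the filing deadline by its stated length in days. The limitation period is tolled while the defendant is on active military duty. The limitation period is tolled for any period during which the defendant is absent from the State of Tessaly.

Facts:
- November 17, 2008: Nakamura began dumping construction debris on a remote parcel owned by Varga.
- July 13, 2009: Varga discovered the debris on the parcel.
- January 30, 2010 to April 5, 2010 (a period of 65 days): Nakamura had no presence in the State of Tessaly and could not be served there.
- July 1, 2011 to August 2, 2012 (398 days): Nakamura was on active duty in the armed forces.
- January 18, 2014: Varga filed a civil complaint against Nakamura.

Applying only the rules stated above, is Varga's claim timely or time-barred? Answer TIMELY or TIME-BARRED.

The claim accrued on July 13, 2009 — the later of the November 17, 2008 act and the July 13, 2009 discovery.
3 years from July 13, 2009 is July 13, 2012.
The period was tolled for 65 days by the defendant's absence from the jurisdiction (January 30, 2010 to April 5, 2010), pushing the deadline to September 16, 2012.
Because the defendant's active military service ran from July 1, 2011 to August 2, 2012, the deadline is extended by 398 days to October 19, 2013.
Varga filed on January 18, 2014, after the October 19, 2013 deadline, so the action is time-barred.

TIME-BARRED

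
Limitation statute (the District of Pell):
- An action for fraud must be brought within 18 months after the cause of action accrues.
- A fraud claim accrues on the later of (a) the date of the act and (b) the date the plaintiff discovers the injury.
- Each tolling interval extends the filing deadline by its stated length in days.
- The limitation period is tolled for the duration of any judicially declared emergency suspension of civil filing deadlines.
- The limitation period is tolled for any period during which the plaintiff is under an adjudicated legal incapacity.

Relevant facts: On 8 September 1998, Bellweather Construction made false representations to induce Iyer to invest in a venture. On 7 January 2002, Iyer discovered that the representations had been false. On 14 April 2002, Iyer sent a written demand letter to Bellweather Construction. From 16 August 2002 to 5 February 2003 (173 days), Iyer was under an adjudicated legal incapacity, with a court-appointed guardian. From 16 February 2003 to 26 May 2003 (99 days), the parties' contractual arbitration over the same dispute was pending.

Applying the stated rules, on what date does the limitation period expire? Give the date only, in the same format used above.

The claim accrued on 7 January 2002 — the later of the 8 September 1998 act and the 7 January 2002 discovery.
18 months from 7 January 2002 is 7 July 2003.
Because the plaintiff's legal incapacity ran from 16 August 2002 to 5 February 2003, the deadline is extended by 173 days to 27 December 2003.
No stated provision tolls the period for a pending arbitration, so the interval from 16 February 2003 to 26 May 2003 has no effect on the deadline.
None of the other events listed affects the running of the period under the stated rules.

27 December 2003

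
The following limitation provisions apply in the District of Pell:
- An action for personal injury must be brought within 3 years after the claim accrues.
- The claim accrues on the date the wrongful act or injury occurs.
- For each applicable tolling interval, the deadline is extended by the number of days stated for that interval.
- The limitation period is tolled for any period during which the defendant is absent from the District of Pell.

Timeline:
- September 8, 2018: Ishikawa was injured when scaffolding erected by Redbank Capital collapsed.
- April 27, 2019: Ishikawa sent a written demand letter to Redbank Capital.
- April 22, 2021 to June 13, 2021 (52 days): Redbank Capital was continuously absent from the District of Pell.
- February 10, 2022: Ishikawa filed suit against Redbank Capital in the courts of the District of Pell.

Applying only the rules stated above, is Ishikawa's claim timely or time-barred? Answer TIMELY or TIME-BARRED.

TIME-BARRED

The claim accrued on September 8, 2018, the date of the act.
3 years from September 8, 2018 is September 8, 2021.
Because the defendant's absence from the jurisdiction ran from April 22, 2021 to June 13, 2021, the deadline is extended by 52 days to October 30, 2021.
None of the other events listed affects the running of the period under the stated rules.
Filing on February 10, 2022 missed the October 30, 2021 deadline — the action is time-barred.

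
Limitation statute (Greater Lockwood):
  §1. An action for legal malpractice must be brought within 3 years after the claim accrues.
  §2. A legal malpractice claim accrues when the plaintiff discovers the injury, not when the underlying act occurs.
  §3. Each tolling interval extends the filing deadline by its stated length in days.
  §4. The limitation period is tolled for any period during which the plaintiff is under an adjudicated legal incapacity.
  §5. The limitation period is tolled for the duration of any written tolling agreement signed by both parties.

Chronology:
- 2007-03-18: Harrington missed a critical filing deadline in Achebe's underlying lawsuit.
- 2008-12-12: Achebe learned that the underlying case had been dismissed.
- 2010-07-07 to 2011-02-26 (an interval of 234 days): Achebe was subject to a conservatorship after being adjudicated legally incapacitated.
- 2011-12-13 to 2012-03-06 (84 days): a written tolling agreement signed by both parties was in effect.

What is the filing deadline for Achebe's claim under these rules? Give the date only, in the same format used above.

Accrual is tied to discovery, so the period began on 2008-12-12 rather than on 2007-03-18 when the act occurred.
3 years from 2008-12-12 is 2011-12-12.
The period was tolled for 234 days by the plaintiff's legal incapacity (2010-07-07 to 2011-02-26), pushing the deadline to 2012-08-02.
The written tolling agreement from 2011-12-13 to 2012-03-06 tolled the period for 84 days, extending the deadline to 2012-10-25.

2012-10-25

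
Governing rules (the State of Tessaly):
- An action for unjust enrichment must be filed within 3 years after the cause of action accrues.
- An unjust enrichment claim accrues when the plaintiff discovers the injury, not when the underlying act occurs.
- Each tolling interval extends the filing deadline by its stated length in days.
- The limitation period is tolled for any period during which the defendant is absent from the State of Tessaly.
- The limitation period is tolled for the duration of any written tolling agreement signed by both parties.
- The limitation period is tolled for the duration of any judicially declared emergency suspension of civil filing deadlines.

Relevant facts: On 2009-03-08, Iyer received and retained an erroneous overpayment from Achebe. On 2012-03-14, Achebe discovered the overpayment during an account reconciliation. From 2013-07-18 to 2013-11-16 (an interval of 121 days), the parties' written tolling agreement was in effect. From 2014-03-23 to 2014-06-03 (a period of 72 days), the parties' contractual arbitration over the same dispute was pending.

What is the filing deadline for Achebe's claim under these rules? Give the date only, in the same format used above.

Accrual is tied to discovery, so the period began on 2012-03-14 rather than on 2009-03-08 when the act occurred.
The untolled deadline — 3 years after 2012-03-14 — is 2015-03-14.
Because the written tolling agreement ran from 2013-07-18 to 2013-11-16, the deadline is extended by 121 days to 2015-07-13.
Although a pending arbitration ran from 2014-03-23 to 2014-06-03, the stated rules do not make that a tolling event, so it is disregarded.

2015-07-13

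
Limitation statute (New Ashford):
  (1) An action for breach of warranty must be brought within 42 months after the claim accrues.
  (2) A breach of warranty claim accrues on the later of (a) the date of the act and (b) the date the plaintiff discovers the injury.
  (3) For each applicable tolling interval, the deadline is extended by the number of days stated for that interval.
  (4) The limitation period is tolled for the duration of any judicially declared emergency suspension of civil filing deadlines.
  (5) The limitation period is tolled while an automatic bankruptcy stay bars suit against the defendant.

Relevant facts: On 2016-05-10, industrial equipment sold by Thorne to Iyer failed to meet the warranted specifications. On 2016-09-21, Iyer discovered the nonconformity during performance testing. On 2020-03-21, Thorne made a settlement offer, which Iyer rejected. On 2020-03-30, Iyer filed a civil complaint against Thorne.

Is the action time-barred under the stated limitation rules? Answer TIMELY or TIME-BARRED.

TIME-BARRED

Taking the later of the act (2016-05-10) and discovery (2016-09-21), the claim accrued on 2016-09-21.
42 months from 2016-09-21 is 2020-03-21.
Nothing else in the chronology tolls or restarts the period.
The 2020-03-30 filing falls after the 2020-03-21 deadline; the claim is time-barred.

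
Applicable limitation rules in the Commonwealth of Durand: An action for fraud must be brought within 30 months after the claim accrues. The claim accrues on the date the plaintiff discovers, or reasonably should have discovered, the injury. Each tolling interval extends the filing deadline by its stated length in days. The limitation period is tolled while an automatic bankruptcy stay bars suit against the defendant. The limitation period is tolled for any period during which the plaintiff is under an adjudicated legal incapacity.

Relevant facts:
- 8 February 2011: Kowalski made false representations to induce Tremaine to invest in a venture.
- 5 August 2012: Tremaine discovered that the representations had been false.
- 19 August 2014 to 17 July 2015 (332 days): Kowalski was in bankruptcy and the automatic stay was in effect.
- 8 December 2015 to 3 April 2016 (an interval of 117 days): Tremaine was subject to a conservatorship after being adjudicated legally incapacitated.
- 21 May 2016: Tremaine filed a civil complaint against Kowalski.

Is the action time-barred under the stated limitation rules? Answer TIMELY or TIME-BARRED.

Under the discovery rule, the claim accrued on 5 August 2012, when Tremaine discovered the injury — not on the 8 February 2011 date of the underlying act.
30 months from 5 August 2012 is 5 February 2015.
The period was tolled for 332 days by the automatic bankruptcy stay (19 August 2014 to 17 July 2015), pushing the deadline to 3 January 2016.
The period was tolled for 117 days by the plaintiff's legal incapacity (8 December 2015 to 3 April 2016), pushing the deadline to 29 April 2016.
Filing on 21 May 2016 missed the 29 April 2016 deadline — the action is time-barred.

TIME-BARRED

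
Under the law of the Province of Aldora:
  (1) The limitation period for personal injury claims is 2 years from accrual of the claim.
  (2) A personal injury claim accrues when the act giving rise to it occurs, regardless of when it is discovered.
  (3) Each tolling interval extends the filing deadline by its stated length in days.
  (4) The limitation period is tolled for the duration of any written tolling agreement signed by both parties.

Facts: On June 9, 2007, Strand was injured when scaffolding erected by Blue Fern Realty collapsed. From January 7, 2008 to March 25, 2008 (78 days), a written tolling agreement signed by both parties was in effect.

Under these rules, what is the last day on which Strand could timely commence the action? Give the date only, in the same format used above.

August 26, 2009

The claim accrued on June 9, 2007, when the wrongful act occurred.
Adding the 2 years base period to June 9, 2007 gives a deadline of June 9, 2009, before any tolling.
The written tolling agreement from January 7, 2008 to March 25, 2008 tolled the period for 78 days, extending the deadline to August 26, 2009.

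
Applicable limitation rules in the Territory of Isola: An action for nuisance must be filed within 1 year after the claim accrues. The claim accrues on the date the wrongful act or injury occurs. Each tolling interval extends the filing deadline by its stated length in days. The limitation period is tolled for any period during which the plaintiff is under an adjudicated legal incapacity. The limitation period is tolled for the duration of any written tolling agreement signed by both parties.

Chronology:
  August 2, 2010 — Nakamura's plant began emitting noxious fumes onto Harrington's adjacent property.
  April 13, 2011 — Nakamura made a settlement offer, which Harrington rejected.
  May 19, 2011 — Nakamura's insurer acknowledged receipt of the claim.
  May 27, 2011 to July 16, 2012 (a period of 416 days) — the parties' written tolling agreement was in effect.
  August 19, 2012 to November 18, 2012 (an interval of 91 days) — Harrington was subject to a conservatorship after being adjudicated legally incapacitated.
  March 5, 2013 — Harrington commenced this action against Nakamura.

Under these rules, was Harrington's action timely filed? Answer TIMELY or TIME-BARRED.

TIME-BARRED

The claim accrued on August 2, 2010, the date of the act.
Adding the 1 year base period to August 2, 2010 gives a deadline of August 2, 2011, before any tolling.
The period was tolled for 416 days by the written tolling agreement (May 27, 2011 to July 16, 2012), pushing the deadline to September 21, 2012.
The plaintiff's legal incapacity from August 19, 2012 to November 18, 2012 tolled the period for 91 days, extending the deadline to December 21, 2012.
The other events in the timeline have no effect on the limitation period under the stated rules.
Filing on March 5, 2013 missed the December 21, 2012 deadline — the action is time-barred.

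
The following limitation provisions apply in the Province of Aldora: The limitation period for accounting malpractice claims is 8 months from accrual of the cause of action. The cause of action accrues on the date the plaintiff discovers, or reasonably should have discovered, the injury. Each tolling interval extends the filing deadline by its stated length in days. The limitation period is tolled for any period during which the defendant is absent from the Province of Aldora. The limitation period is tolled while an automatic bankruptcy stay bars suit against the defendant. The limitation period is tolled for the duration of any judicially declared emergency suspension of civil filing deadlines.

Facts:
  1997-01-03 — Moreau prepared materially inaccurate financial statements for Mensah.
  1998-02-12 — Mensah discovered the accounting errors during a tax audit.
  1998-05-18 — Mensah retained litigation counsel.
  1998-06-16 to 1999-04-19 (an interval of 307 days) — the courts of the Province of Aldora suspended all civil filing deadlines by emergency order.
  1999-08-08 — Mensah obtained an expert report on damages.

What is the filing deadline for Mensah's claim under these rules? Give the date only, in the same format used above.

The claim did not accrue until Mensah discovered the injury on 1998-02-12; the 1997-01-03 act date does not start the clock under the stated rule.
The untolled deadline — 8 months after 1998-02-12 — is 1998-10-12.
The period was tolled for 307 days by the emergency suspension of filing deadlines (1998-06-16 to 1999-04-19), pushing the deadline to 1999-08-15.
Nothing else in the chronology tolls or restarts the period.

1999-08-15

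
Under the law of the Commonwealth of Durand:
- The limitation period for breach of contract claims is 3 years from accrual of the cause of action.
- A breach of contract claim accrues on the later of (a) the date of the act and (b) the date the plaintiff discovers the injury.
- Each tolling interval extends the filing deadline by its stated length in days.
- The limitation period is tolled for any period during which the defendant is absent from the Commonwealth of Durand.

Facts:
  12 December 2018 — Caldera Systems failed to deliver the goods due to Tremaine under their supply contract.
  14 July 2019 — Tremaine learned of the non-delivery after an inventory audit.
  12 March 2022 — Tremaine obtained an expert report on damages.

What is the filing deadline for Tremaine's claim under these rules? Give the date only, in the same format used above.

Because discovery on 14 July 2019 post-dates the 12 December 2018 act, accrual under the later-of rule falls on 14 July 2019.
3 years from 14 July 2019 is 14 July 2022.
Nothing else in the chronology tolls or restarts the period.

14 July 2022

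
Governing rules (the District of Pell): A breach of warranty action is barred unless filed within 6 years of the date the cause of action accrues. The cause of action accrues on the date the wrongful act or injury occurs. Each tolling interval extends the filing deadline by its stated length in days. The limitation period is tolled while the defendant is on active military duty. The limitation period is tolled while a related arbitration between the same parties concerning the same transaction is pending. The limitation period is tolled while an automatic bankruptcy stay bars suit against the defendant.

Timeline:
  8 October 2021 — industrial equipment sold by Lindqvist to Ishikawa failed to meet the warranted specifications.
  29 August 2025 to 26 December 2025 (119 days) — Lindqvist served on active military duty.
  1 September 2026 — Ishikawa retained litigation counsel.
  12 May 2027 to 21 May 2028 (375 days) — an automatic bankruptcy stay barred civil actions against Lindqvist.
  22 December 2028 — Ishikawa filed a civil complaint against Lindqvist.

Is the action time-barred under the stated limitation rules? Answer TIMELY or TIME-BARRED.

The cause of action accrued on 8 October 2021, the date of the act.
The untolled deadline — 6 years after 8 October 2021 — is 8 October 2027.
The period was tolled for 119 days by the defendant's active military service (29 August 2025 to 26 December 2025), pushing the deadline to 4 February 2028.
The period was tolled for 375 days by the automatic bankruptcy stay (12 May 2027 to 21 May 2028), pushing the deadline to 13 February 2029.
The other events in the timeline have no effect on the limitation period under the stated rules.
Filing on 22 December 2028 beat the 13 February 2029 deadline — the action is timely.

TIMELY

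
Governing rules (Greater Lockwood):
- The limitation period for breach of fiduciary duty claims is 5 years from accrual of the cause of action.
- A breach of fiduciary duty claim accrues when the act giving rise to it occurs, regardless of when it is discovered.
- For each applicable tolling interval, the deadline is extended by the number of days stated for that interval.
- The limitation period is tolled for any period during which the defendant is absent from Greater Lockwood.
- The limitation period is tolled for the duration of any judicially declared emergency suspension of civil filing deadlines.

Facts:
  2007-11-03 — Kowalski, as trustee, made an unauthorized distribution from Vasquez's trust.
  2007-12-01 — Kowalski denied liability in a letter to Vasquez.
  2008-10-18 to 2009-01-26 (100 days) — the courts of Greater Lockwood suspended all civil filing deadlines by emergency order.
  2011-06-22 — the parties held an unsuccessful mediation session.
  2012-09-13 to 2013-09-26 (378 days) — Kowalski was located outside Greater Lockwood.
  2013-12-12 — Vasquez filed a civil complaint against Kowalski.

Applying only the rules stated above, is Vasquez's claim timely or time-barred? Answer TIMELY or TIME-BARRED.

The claim accrued on 2007-11-03, when the wrongful act occurred.
Adding the 5 years base period to 2007-11-03 gives a deadline of 2012-11-03, before any tolling.
Because the emergency suspension of filing deadlines ran from 2008-10-18 to 2009-01-26, the deadline is extended by 100 days to 2013-02-11.
The period was tolled for 378 days by the defendant's absence from the jurisdiction (2012-09-13 to 2013-09-26), pushing the deadline to 2014-02-24.
Nothing else in the chronology tolls or restarts the period.
Vasquez filed on 2013-12-12, before the 2014-02-24 deadline, so the action is timely.

TIMELY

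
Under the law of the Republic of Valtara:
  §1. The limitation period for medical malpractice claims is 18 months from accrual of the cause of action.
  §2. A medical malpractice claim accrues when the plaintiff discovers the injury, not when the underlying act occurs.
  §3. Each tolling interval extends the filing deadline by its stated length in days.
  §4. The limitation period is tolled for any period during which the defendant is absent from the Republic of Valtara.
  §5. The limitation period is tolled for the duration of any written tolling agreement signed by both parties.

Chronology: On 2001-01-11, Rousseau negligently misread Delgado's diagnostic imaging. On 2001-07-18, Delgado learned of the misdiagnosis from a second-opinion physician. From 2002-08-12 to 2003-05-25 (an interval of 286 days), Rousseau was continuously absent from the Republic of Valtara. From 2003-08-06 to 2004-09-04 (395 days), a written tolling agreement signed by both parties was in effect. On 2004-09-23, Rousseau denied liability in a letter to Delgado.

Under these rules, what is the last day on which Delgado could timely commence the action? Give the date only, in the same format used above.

Under the discovery rule, the claim accrued on 2001-07-18, when Delgado discovered the injury — not on the 2001-01-11 date of the underlying act.
Adding the 18 months base period to 2001-07-18 gives a deadline of 2003-01-18, before any tolling.
The period was tolled for 286 days by the defendant's absence from the jurisdiction (2002-08-12 to 2003-05-25), pushing the deadline to 2003-10-31.
The period was tolled for 395 days by the written tolling agreement (2003-08-06 to 2004-09-04), pushing the deadline to 2004-11-29.
The other events in the timeline have no effect on the limitation period under the stated rules.

2004-11-29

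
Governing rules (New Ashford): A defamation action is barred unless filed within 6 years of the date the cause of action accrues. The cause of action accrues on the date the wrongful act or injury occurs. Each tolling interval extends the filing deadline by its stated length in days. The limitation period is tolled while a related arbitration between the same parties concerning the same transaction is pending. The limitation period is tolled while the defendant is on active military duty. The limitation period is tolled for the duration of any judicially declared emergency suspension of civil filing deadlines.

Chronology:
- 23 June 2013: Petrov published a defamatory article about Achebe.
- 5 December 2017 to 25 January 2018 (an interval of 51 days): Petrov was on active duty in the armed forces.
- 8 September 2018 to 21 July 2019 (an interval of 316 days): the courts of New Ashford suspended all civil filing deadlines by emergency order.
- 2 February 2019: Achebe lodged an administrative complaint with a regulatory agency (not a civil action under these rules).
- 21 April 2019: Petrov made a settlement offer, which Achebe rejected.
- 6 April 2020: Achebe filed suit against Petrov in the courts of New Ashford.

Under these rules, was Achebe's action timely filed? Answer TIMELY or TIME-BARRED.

The cause of action accrued on 23 June 2013, the date of the act.
The untolled deadline — 6 years after 23 June 2013 — is 23 June 2019.
The period was tolled for 51 days by the defendant's active military service (5 December 2017 to 25 January 2018), pushing the deadline to 13 August 2019.
The emergency suspension of filing deadlines from 8 September 2018 to 21 July 2019 tolled the period for 316 days, extending the deadline to 24 June 2020.
The other events in the timeline have no effect on the limitation period under the stated rules.
Achebe filed on 6 April 2020, before the 24 June 2020 deadline, so the action is timely.

TIMELY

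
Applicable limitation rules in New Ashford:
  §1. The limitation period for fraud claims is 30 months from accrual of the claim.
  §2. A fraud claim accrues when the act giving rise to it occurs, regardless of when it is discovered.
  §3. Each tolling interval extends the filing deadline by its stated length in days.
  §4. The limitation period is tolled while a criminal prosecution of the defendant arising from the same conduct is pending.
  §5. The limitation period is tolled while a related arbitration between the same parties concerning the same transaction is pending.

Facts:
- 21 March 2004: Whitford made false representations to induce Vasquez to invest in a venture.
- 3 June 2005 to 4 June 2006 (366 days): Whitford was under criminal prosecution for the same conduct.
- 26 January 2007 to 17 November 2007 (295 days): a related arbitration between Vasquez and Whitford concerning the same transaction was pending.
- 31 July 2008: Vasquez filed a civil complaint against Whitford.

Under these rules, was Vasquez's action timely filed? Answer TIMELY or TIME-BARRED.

The claim accrued on 21 March 2004, when the wrongful act occurred.
The untolled deadline — 30 months after 21 March 2004 — is 21 September 2006.
Because the pending criminal prosecution ran from 3 June 2005 to 4 June 2006, the deadline is extended by 366 days to 22 September 2007.
Because the pending related arbitration ran from 26 January 2007 to 17 November 2007, the deadline is extended by 295 days to 13 July 2008.
The 31 July 2008 filing falls after the 13 July 2008 deadline; the claim is time-barred.

TIME-BARRED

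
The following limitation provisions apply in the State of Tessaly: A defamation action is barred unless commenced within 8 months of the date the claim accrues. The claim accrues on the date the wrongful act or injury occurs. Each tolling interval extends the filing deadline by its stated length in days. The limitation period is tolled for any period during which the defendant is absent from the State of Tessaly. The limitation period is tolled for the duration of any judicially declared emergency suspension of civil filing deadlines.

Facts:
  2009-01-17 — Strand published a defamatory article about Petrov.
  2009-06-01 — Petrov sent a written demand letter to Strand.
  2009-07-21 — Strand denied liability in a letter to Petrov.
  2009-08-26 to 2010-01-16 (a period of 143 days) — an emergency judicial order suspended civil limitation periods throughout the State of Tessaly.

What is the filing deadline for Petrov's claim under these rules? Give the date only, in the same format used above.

2010-02-07

The claim accrued on 2009-01-17, when the wrongful act occurred.
The untolled deadline — 8 months after 2009-01-17 — is 2009-09-17.
The period was tolled for 143 days by the emergency suspension of filing deadlines (2009-08-26 to 2010-01-16), pushing the deadline to 2010-02-07.
None of the other events listed affects the running of the period under the stated rules.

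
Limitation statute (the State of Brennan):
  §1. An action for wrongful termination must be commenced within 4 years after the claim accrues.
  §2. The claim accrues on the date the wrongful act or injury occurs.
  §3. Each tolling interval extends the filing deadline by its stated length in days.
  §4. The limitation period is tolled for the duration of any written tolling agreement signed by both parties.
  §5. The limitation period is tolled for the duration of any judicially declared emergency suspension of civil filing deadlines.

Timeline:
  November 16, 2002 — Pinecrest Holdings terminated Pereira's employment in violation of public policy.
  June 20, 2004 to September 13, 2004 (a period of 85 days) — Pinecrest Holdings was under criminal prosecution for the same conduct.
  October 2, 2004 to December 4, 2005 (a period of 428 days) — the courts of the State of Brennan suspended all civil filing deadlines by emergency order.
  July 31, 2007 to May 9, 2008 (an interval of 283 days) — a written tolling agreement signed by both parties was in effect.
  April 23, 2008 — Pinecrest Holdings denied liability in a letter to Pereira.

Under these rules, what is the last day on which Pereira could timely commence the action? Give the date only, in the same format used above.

The claim accrued on November 16, 2002, the date of the act.
The untolled deadline — 4 years after November 16, 2002 — is November 16, 2006.
Because the emergency suspension of filing deadlines ran from October 2, 2004 to December 4, 2005, the deadline is extended by 428 days to January 18, 2008.
The period was tolled for 283 days by the written tolling agreement (July 31, 2007 to May 9, 2008), pushing the deadline to October 27, 2008.
Although a criminal prosecution ran from June 20, 2004 to September 13, 2004, the stated rules do not make that a tolling event, so it is disregarded.
The other events in the timeline have no effect on the limitation period under the stated rules.

October 27, 2008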